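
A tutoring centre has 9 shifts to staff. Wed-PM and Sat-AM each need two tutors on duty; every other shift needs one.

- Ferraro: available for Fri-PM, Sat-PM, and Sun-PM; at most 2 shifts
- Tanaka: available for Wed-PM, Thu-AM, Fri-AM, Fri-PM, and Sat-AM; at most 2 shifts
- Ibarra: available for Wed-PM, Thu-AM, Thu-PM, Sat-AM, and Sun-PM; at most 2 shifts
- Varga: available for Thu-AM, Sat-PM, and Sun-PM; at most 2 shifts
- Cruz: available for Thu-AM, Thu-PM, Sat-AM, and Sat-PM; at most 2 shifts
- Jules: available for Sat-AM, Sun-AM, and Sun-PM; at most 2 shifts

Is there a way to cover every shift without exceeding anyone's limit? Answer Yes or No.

Wed-PM can only be covered by Tanaka and Ibarra, so that assignment is forced.
Fri-AM can only be covered by Tanaka, so that assignment is forced.
Sun-AM can only be covered by Jules, so that assignment is forced.
One valid schedule: Wed-PM→Tanaka+Ibarra, Thu-AM→Varga, Thu-PM→Ibarra, Fri-AM→Tanaka, Fri-PM→Ferraro, Sat-AM→Cruz+Jules, Sat-PM→Ferraro, Sun-AM→Jules, Sun-PM→Varga.
Loads: Ferraro 2/2, Tanaka 2/2, Ibarra 2/2, Varga 2/2, Cruz 1/2, Jules 2/2 — all within limits.

Yes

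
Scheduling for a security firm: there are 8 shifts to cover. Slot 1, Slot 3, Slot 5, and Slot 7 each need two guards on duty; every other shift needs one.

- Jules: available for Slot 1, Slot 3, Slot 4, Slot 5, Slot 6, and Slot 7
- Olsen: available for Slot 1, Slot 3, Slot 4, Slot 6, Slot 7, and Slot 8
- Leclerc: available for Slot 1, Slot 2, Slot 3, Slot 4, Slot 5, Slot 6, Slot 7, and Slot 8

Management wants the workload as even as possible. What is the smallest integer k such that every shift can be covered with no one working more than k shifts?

With 3 guards and 12 worker-slots to fill, someone must work at least ⌈12/3⌉ = 4 shifts, so k ≥ 4.
k = 4 works: Slot 1→Jules+Olsen, Slot 2→Leclerc, Slot 3→Jules+Olsen, Slot 4→Jules, Slot 5→Jules+Leclerc, Slot 6→Leclerc, Slot 7→Olsen+Leclerc, Slot 8→Olsen.
Loads: Jules 4, Olsen 4, Leclerc 4 — all ≤ 4.

4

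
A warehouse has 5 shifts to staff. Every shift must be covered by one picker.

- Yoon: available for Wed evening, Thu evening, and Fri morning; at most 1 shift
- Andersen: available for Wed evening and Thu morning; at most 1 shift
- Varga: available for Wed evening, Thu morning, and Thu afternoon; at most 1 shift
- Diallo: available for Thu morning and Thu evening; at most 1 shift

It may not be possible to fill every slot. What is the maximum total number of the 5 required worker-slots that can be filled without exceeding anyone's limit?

Total capacity across all pickers is 1+1+1+1 = 4, and 5 slots are needed, so at most 4 can be filled.
An assignment achieving 4: Wed evening→Andersen, Thu afternoon→Varga, Thu evening→Diallo, Fri morning→Yoon.
Loads: Yoon 1/1, Andersen 1/1, Varga 1/1, Diallo 1/1.

4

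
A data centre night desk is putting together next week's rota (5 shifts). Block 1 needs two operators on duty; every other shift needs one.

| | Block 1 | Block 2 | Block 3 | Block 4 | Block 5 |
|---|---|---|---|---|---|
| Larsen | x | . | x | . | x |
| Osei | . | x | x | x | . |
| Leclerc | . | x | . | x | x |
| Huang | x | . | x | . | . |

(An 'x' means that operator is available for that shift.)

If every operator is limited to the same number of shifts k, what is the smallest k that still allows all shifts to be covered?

2

With 4 operators and 6 worker-slots to fill, someone must work at least ⌈6/4⌉ = 2 shifts, so k ≥ 2.
k = 2 works: Block 1→Larsen+Huang, Block 2→Osei, Block 3→Huang, Block 4→Osei, Block 5→Larsen.
Loads: Larsen 2, Osei 2, Leclerc 0, Huang 2 — all ≤ 2.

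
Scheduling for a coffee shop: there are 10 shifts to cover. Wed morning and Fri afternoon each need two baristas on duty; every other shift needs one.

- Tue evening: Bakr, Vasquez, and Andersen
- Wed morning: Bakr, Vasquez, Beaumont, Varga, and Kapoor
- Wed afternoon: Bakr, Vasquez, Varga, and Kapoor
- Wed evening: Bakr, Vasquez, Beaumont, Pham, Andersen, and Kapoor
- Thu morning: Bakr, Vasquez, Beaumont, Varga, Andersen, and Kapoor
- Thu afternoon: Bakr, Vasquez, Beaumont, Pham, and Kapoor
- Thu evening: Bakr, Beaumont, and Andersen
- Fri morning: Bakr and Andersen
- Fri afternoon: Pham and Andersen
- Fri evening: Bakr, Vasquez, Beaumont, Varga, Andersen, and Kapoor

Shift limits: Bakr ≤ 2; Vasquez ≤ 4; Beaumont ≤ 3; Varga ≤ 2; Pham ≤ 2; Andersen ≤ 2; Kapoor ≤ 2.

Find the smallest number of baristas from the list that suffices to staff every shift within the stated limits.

5

12 slots to fill and no one can take more than 4, so at least ⌈12/4⌉ = 3 baristas are needed.
Any 4 baristas together have capacity at most 4+3+2+2 = 11 < 12 slots, so 4 can never suffice.
Bakr, Vasquez, Beaumont, Pham, and Andersen alone can cover everything: Tue evening→Vasquez, Wed morning→Vasquez+Beaumont, Wed afternoon→Bakr, Wed evening→Pham, Thu morning→Vasquez, Thu afternoon→Vasquez, Thu evening→Beaumont, Fri morning→Bakr, Fri afternoon→Pham+Andersen, Fri evening→Beaumont.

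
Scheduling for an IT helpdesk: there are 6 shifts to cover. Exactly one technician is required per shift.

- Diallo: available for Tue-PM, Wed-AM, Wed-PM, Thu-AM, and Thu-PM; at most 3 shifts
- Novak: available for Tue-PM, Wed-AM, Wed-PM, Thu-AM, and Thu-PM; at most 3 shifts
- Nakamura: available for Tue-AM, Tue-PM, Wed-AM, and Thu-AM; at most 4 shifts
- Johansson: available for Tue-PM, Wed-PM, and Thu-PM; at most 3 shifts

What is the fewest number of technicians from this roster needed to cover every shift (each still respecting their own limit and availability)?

2

6 slots to fill and no one can take more than 4, so at least ⌈6/4⌉ = 2 technicians are needed.
Diallo and Nakamura alone can cover everything: Tue-AM→Nakamura, Tue-PM→Diallo, Wed-AM→Nakamura, Wed-PM→Diallo, Thu-AM→Nakamura, Thu-PM→Diallo.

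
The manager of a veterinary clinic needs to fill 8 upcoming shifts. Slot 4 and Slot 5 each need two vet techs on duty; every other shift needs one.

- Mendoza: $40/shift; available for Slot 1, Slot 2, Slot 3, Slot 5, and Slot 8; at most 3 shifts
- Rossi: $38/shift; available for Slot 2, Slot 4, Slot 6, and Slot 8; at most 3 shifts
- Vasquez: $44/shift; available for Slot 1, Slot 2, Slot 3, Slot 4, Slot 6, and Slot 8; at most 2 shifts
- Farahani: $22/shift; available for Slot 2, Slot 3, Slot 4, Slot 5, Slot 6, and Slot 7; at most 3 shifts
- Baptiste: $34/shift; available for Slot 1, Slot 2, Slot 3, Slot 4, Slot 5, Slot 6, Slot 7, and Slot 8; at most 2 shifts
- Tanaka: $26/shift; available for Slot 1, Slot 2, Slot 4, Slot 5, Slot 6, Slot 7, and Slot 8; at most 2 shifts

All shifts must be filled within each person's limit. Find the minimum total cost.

Picking the cheapest available vet tech for each shift independently would cost $236, but that ignores the shift limits.
An optimal schedule: Slot 1→Tanaka, Slot 2→Rossi, Slot 3→Farahani, Slot 4→Baptiste+Rossi, Slot 5→Tanaka+Baptiste, Slot 6→Farahani, Slot 7→Farahani, Slot 8→Rossi.
Total: 26 + 38 + 22 + 34 + 38 + 26 + 34 + 22 + 22 + 38 = $300.

$300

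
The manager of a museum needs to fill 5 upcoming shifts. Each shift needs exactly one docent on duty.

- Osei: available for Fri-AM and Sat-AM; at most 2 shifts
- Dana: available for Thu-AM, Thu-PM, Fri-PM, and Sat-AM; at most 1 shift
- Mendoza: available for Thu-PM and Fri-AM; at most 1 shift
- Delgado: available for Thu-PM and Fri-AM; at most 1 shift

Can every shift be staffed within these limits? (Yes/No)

No

Total capacity is 5 and 5 slots are needed, so capacity alone doesn't rule it out.
Shifts {Thu-AM, Fri-PM} need 2 worker-slots in total, but the docents available for any of those shifts (Dana) can supply at most 1 among them. So no valid schedule exists.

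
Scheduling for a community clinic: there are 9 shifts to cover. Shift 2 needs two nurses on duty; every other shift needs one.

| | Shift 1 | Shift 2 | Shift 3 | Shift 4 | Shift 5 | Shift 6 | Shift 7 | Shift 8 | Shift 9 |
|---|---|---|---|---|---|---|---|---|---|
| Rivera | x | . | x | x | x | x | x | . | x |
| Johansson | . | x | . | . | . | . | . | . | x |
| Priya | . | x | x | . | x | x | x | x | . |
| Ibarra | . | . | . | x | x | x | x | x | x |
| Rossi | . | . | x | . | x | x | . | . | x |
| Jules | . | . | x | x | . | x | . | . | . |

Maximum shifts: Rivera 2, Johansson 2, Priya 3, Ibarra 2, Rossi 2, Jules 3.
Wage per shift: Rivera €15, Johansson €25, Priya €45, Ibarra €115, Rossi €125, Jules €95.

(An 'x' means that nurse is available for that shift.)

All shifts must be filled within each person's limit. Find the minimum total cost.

€500

Shift 1 can only be covered by Rivera, so that assignment is forced.
Shift 2 can only be covered by Johansson and Priya, so that assignment is forced.
Picking the cheapest available nurse for each shift independently would cost €220, but that ignores the shift limits.
An optimal schedule: Shift 1→Rivera, Shift 2→Johansson+Priya, Shift 3→Jules, Shift 4→Jules, Shift 5→Priya, Shift 6→Jules, Shift 7→Rivera, Shift 8→Priya, Shift 9→Johansson.
Total: 15 + 25 + 45 + 95 + 95 + 45 + 95 + 15 + 45 + 25 = €500.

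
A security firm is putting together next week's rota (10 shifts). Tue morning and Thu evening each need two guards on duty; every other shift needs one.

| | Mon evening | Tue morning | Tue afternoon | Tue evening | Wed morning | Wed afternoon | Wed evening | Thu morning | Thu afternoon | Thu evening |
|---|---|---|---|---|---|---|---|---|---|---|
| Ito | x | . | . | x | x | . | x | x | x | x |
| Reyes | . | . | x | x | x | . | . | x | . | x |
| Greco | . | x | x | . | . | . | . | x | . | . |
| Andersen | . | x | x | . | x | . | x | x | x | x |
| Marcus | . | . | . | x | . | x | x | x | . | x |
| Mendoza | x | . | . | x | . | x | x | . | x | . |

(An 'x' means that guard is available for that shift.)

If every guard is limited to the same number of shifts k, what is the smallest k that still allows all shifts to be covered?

2

With 6 guards and 12 worker-slots to fill, someone must work at least ⌈12/6⌉ = 2 shifts, so k ≥ 2.
k = 2 works: Mon evening→Ito, Tue morning→Greco+Andersen, Tue afternoon→Reyes, Tue evening→Mendoza, Wed morning→Ito, Wed afternoon→Marcus, Wed evening→Mendoza, Thu morning→Greco, Thu afternoon→Andersen, Thu evening→Reyes+Marcus.
Loads: Ito 2, Reyes 2, Greco 2, Andersen 2, Marcus 2, Mendoza 2 — all ≤ 2.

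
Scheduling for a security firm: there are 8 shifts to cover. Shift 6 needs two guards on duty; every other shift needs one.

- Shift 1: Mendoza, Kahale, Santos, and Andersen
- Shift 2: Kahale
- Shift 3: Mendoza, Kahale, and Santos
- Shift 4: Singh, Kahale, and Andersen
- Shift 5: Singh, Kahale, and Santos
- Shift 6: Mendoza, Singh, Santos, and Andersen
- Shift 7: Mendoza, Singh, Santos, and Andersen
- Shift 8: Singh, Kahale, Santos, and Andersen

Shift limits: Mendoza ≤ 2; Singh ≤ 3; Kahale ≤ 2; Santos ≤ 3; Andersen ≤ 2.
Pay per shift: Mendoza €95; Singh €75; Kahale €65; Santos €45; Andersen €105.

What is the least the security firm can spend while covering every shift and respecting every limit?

€585

Shift 2 can only be covered by Kahale, so that assignment is forced.
Picking the cheapest available guard for each shift independently would cost €475, but that ignores the shift limits.
An optimal schedule: Shift 1→Santos, Shift 2→Kahale, Shift 3→Santos, Shift 4→Kahale, Shift 5→Santos, Shift 6→Singh+Mendoza, Shift 7→Singh, Shift 8→Singh.
Total: 45 + 65 + 45 + 65 + 45 + 75 + 95 + 75 + 75 = €585.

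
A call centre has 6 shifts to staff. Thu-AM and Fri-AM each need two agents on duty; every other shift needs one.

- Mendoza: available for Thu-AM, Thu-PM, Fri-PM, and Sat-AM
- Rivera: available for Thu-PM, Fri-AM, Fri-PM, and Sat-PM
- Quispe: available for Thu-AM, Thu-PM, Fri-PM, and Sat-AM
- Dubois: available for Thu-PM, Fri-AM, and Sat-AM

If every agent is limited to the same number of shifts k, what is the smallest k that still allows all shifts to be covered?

2

With 4 agents and 8 worker-slots to fill, someone must work at least ⌈8/4⌉ = 2 shifts, so k ≥ 2.
k = 2 works: Thu-AM→Mendoza+Quispe, Thu-PM→Dubois, Fri-AM→Rivera+Dubois, Fri-PM→Mendoza, Sat-AM→Quispe, Sat-PM→Rivera.
Loads: Mendoza 2, Rivera 2, Quispe 2, Dubois 2 — all ≤ 2.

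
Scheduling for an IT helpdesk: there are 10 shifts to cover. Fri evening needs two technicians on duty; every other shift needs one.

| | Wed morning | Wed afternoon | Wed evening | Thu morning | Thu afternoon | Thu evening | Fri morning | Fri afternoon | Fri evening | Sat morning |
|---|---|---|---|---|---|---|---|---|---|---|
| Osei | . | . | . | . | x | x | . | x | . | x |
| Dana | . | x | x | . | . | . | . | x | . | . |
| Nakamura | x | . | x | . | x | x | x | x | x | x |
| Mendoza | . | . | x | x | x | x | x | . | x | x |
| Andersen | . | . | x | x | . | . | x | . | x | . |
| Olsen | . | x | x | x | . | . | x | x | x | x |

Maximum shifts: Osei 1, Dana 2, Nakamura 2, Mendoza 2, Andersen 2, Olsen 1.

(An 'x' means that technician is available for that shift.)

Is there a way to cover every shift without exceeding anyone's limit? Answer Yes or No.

Total capacity is 1+2+2+2+2+1 = 10 but 11 worker-slots are needed — infeasible.

No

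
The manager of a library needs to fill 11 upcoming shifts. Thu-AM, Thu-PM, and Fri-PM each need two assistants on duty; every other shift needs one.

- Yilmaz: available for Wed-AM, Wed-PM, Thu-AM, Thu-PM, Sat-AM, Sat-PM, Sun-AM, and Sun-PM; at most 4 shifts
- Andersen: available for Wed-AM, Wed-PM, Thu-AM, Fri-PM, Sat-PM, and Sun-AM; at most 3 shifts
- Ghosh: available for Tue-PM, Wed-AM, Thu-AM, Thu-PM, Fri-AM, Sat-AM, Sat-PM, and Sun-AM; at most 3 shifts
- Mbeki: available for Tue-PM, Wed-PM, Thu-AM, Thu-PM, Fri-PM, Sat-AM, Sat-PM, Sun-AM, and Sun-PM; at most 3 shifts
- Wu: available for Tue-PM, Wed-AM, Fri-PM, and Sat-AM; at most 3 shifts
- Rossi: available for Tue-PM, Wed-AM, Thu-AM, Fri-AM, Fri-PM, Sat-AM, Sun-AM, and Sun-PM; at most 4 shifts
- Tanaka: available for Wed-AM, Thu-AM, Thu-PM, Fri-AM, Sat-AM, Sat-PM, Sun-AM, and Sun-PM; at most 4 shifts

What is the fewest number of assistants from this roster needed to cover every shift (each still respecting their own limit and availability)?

4

14 slots to fill and no one can take more than 4, so at least ⌈14/4⌉ = 4 assistants are needed.
Yilmaz, Andersen, Ghosh, and Rossi alone can cover everything: Tue-PM→Ghosh, Wed-AM→Rossi, Wed-PM→Yilmaz, Thu-AM→Andersen+Rossi, Thu-PM→Yilmaz+Ghosh, Fri-AM→Ghosh, Fri-PM→Andersen+Rossi, Sat-AM→Yilmaz, Sat-PM→Andersen, Sun-AM→Rossi, Sun-PM→Yilmaz.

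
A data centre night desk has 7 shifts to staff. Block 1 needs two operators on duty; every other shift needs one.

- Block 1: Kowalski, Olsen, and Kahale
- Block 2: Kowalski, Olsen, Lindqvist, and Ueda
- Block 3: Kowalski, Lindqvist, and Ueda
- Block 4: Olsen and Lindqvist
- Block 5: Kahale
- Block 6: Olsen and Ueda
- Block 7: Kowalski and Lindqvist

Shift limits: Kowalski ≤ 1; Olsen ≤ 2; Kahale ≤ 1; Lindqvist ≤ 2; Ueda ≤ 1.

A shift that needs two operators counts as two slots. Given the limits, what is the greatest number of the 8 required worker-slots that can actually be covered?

7

Total capacity across all operators is 1+2+1+2+1 = 7, and 8 slots are needed, so at most 7 can be filled.
An assignment achieving 7: Block 1→Kowalski, Block 2→Ueda, Block 3→Lindqvist, Block 4→Olsen, Block 5→Kahale, Block 6→Olsen, Block 7→Lindqvist.
Loads: Kowalski 1/1, Olsen 2/2, Kahale 1/1, Lindqvist 2/2, Ueda 1/1.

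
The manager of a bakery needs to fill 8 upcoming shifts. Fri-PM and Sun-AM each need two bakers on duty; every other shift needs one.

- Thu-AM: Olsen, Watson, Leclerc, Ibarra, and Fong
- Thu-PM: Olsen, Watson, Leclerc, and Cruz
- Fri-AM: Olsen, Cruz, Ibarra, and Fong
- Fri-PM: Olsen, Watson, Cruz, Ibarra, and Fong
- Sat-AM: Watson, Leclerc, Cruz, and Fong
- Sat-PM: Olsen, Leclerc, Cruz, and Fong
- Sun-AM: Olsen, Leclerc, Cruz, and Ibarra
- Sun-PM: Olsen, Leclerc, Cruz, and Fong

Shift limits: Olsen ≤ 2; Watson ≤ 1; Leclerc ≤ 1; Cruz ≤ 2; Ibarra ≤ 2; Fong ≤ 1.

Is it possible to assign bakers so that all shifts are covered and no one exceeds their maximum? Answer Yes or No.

Total capacity is 2+1+1+2+2+1 = 9 but 10 worker-slots are needed — infeasible.

No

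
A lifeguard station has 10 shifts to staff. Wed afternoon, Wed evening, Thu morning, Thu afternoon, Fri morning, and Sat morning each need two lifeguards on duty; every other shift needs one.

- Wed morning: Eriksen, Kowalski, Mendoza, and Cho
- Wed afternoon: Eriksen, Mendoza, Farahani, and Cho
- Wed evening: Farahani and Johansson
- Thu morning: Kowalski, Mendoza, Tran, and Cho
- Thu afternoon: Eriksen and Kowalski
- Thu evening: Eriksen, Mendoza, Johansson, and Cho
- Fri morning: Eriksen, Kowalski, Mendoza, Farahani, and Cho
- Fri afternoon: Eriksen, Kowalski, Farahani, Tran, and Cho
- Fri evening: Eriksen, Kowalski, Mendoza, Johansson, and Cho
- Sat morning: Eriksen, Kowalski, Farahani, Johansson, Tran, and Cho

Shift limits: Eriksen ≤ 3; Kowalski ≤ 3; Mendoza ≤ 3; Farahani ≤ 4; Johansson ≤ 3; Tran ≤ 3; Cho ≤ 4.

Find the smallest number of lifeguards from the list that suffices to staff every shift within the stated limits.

16 slots to fill and no one can take more than 4, so at least ⌈16/4⌉ = 4 lifeguards are needed.
Any 4 lifeguards together have capacity at most 4+4+3+3 = 14 < 16 slots, so 4 can never suffice.
Eriksen, Kowalski, Mendoza, Farahani, and Johansson alone can cover everything: Wed morning→Eriksen, Wed afternoon→Eriksen+Mendoza, Wed evening→Farahani+Johansson, Thu morning→Kowalski+Mendoza, Thu afternoon→Eriksen+Kowalski, Thu evening→Mendoza, Fri morning→Kowalski+Farahani, Fri afternoon→Farahani, Fri evening→Johansson, Sat morning→Farahani+Johansson.

5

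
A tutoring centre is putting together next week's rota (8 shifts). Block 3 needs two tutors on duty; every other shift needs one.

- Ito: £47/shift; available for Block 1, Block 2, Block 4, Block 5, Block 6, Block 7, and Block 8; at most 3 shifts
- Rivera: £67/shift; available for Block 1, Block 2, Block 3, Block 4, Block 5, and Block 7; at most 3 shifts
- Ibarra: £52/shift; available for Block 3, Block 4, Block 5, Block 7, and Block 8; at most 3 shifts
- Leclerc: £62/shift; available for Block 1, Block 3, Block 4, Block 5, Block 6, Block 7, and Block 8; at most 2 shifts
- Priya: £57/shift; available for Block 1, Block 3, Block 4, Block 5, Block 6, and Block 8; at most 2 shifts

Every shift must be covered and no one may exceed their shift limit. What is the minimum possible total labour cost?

£473

Picking the cheapest available tutor for each shift independently would cost £438, but that ignores the shift limits.
An optimal schedule: Block 1→Ito, Block 2→Ito, Block 3→Priya+Leclerc, Block 4→Ibarra, Block 5→Priya, Block 6→Ito, Block 7→Ibarra, Block 8→Ibarra.
Total: 47 + 47 + 57 + 62 + 52 + 57 + 47 + 52 + 52 = £473.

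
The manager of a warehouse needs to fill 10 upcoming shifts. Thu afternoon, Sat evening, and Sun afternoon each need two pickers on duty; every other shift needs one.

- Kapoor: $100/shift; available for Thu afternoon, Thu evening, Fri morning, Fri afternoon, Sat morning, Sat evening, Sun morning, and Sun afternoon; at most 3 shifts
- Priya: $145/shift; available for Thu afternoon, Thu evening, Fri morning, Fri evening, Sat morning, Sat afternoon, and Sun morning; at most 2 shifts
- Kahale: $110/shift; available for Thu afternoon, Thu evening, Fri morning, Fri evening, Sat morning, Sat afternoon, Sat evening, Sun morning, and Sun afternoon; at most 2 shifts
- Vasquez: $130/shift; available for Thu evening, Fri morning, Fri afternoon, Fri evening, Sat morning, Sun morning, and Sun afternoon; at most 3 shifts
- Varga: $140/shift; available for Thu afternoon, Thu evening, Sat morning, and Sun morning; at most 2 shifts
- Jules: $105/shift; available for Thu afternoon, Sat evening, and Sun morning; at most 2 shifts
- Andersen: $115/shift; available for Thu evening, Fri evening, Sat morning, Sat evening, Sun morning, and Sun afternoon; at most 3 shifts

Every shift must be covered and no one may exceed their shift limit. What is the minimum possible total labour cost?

Picking the cheapest available picker for each shift independently would cost $1340, but that ignores the shift limits.
An optimal schedule: Thu afternoon→Kapoor+Jules, Thu evening→Andersen, Fri morning→Kapoor, Fri afternoon→Kapoor, Fri evening→Kahale, Sat morning→Vasquez, Sat afternoon→Kahale, Sat evening→Jules+Andersen, Sun morning→Vasquez, Sun afternoon→Andersen+Vasquez.
Total: 100 + 105 + 115 + 100 + 100 + 110 + 130 + 110 + 105 + 115 + 130 + 115 + 130 = $1465.

$1465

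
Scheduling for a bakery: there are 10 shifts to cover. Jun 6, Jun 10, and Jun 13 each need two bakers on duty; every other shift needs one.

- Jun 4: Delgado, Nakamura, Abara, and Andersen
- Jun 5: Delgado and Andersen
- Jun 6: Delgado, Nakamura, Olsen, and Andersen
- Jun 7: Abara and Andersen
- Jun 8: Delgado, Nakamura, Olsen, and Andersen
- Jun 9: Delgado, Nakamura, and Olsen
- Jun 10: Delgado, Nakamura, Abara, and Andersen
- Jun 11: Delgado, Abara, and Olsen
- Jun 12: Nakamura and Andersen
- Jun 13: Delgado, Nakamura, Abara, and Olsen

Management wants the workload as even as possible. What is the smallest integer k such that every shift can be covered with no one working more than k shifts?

With 5 bakers and 13 worker-slots to fill, someone must work at least ⌈13/5⌉ = 3 shifts, so k ≥ 3.
k = 3 works: Jun 4→Nakamura, Jun 5→Delgado, Jun 6→Olsen+Andersen, Jun 7→Abara, Jun 8→Nakamura, Jun 9→Delgado, Jun 10→Abara+Andersen, Jun 11→Delgado, Jun 12→Nakamura, Jun 13→Abara+Olsen.
Loads: Delgado 3, Nakamura 3, Abara 3, Olsen 2, Andersen 2 — all ≤ 3.

3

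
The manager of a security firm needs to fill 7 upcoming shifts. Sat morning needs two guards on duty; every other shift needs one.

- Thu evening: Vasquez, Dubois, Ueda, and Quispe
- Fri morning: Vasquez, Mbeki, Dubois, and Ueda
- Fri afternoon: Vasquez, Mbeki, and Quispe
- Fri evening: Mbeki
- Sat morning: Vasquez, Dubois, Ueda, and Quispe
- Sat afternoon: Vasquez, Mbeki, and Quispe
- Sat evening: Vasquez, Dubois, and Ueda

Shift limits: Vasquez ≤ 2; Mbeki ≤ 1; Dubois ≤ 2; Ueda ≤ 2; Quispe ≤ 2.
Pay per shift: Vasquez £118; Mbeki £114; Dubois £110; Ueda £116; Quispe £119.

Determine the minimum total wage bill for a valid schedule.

£921

Fri evening can only be covered by Mbeki, so that assignment is forced.
Picking the cheapest available guard for each shift independently would cost £898, but that ignores the shift limits.
An optimal schedule: Thu evening→Dubois, Fri morning→Ueda, Fri afternoon→Vasquez, Fri evening→Mbeki, Sat morning→Ueda+Quispe, Sat afternoon→Vasquez, Sat evening→Dubois.
Total: 110 + 116 + 118 + 114 + 116 + 119 + 118 + 110 = £921.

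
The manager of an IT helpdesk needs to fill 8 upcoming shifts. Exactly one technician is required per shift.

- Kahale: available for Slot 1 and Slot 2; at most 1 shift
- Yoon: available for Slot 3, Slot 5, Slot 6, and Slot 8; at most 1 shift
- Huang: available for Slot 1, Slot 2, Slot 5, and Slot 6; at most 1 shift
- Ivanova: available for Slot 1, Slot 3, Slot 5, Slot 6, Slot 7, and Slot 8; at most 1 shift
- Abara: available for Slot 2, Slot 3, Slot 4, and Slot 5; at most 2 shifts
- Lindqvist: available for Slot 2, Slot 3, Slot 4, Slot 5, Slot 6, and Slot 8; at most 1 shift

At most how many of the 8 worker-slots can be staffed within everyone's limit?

7

Total capacity across all technicians is 1+1+1+1+2+1 = 7, and 8 slots are needed, so at most 7 can be filled.
An assignment achieving 7: Slot 1→Kahale, Slot 2→Huang, Slot 3→Abara, Slot 4→Abara, Slot 6→Lindqvist, Slot 7→Ivanova, Slot 8→Yoon.
Loads: Kahale 1/1, Yoon 1/1, Huang 1/1, Ivanova 1/1, Abara 2/2, Lindqvist 1/1.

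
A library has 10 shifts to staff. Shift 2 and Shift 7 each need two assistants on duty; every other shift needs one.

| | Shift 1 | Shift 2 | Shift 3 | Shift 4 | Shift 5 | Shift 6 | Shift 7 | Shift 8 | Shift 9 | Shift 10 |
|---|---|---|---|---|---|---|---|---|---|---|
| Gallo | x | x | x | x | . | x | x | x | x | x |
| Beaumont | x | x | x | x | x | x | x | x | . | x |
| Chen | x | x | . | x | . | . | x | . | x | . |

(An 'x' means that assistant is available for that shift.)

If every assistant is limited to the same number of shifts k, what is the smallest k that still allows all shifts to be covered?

With 3 assistants and 12 worker-slots to fill, someone must work at least ⌈12/3⌉ = 4 shifts, so k ≥ 4.
k = 4 works: Shift 1→Chen, Shift 2→Beaumont+Chen, Shift 3→Gallo, Shift 4→Chen, Shift 5→Beaumont, Shift 6→Gallo, Shift 7→Beaumont+Chen, Shift 8→Gallo, Shift 9→Gallo, Shift 10→Beaumont.
Loads: Gallo 4, Beaumont 4, Chen 4 — all ≤ 4.

4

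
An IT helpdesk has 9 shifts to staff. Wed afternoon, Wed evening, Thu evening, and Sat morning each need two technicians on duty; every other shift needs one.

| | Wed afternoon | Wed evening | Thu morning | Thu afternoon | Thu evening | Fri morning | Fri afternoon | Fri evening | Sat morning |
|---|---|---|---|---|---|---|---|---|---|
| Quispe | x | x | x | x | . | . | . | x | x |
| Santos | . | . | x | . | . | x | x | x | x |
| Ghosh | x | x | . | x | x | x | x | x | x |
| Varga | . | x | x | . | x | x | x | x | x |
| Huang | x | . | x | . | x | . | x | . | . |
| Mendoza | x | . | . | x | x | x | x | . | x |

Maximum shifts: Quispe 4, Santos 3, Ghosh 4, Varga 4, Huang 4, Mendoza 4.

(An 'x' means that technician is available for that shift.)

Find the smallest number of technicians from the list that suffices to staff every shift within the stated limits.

13 slots to fill and no one can take more than 4, so at least ⌈13/4⌉ = 4 technicians are needed.
Quispe, Santos, Ghosh, and Varga alone can cover everything: Wed afternoon→Quispe+Ghosh, Wed evening→Quispe+Ghosh, Thu morning→Quispe, Thu afternoon→Quispe, Thu evening→Ghosh+Varga, Fri morning→Santos, Fri afternoon→Santos, Fri evening→Santos, Sat morning→Ghosh+Varga.

4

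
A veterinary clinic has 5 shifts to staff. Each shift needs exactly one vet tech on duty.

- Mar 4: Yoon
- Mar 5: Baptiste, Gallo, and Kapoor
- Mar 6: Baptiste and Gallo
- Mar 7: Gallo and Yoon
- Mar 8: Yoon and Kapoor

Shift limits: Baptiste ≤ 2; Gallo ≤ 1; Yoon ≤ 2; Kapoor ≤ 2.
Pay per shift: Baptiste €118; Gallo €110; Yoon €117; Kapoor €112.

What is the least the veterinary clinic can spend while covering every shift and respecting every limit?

Mar 4 can only be covered by Yoon, so that assignment is forced.
Picking the cheapest available vet tech for each shift independently would cost €559, but that ignores the shift limits.
An optimal schedule: Mar 4→Yoon, Mar 5→Kapoor, Mar 6→Gallo, Mar 7→Yoon, Mar 8→Kapoor.
Total: 117 + 112 + 110 + 117 + 112 = €568.

€568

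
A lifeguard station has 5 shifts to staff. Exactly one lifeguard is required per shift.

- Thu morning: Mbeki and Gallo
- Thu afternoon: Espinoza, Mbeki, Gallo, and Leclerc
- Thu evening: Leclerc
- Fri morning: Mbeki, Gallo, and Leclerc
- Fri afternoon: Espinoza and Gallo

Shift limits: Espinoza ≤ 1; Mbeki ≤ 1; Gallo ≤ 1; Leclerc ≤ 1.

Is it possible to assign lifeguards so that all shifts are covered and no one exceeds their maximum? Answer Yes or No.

No

Shifts {Thu morning, Thu afternoon, Thu evening, Fri morning, Fri afternoon} need 5 worker-slots in total, but the lifeguards available for any of those shifts (Espinoza, Mbeki, Gallo, and Leclerc) can supply at most 4 among them. So no valid schedule exists.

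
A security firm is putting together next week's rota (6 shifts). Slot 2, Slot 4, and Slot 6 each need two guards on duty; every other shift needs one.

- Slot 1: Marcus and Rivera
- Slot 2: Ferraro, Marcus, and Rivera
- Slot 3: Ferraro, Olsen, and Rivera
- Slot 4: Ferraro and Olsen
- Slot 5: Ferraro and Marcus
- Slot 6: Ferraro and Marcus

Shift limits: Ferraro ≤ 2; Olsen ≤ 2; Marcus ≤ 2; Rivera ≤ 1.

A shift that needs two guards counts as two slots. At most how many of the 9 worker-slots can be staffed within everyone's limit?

7

Total capacity across all guards is 2+2+2+1 = 7, and 9 slots are needed, so at most 7 can be filled.
An assignment achieving 7: Slot 1→Marcus, Slot 2→Rivera, Slot 3→Olsen, Slot 4→Ferraro+Olsen, Slot 5→Ferraro, Slot 6→Marcus.
Loads: Ferraro 2/2, Olsen 2/2, Marcus 2/2, Rivera 1/1.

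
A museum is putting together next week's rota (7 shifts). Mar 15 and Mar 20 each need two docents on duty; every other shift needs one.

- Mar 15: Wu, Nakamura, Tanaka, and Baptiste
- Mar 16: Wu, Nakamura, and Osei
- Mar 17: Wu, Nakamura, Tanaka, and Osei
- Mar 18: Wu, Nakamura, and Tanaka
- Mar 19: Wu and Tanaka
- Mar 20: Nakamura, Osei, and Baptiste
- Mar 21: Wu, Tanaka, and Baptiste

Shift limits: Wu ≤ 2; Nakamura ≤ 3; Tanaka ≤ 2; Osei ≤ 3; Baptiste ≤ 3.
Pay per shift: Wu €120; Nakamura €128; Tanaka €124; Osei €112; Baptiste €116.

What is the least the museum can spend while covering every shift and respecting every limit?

Picking the cheapest available docent for each shift independently would cost €1044, but that ignores the shift limits.
An optimal schedule: Mar 15→Baptiste+Tanaka, Mar 16→Osei, Mar 17→Osei, Mar 18→Wu, Mar 19→Wu, Mar 20→Osei+Baptiste, Mar 21→Baptiste.
Total: 116 + 124 + 112 + 112 + 120 + 120 + 112 + 116 + 116 = €1048.

€1048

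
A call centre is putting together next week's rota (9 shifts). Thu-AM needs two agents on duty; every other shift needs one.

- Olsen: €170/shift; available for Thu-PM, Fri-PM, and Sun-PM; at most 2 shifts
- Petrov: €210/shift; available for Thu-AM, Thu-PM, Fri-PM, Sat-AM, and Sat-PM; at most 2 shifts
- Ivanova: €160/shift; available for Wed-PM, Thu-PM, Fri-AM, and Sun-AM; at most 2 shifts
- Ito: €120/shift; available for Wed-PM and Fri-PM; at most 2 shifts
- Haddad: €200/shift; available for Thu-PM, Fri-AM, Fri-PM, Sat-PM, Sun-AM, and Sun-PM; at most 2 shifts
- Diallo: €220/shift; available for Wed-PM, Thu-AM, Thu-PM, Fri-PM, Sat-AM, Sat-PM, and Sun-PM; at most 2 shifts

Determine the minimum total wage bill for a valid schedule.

€1740

Thu-AM can only be covered by Petrov and Diallo, so that assignment is forced.
Picking the cheapest available agent for each shift independently would cost €1730, but that ignores the shift limits.
An optimal schedule: Wed-PM→Ito, Thu-AM→Petrov+Diallo, Thu-PM→Olsen, Fri-AM→Ivanova, Fri-PM→Ito, Sat-AM→Petrov, Sat-PM→Haddad, Sun-AM→Ivanova, Sun-PM→Olsen.
Total: 120 + 210 + 220 + 170 + 160 + 120 + 210 + 200 + 160 + 170 = €1740.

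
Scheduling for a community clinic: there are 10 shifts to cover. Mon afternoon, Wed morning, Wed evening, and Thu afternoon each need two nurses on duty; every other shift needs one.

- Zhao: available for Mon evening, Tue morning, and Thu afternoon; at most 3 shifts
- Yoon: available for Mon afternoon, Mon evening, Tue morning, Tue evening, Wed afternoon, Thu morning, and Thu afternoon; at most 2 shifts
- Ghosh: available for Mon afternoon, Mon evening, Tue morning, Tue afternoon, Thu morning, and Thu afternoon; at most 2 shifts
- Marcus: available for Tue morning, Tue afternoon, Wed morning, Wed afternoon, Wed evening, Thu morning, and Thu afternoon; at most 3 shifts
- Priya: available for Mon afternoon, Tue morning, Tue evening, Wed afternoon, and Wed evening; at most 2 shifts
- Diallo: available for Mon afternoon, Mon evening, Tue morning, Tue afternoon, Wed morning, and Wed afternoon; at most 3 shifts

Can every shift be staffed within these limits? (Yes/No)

Yes

Wed morning can only be covered by Marcus and Diallo, so that assignment is forced.
Wed evening can only be covered by Marcus and Priya, so that assignment is forced.
One valid schedule: Mon afternoon→Priya+Diallo, Mon evening→Zhao, Tue morning→Zhao, Tue afternoon→Ghosh, Tue evening→Yoon, Wed morning→Marcus+Diallo, Wed afternoon→Marcus, Wed evening→Marcus+Priya, Thu morning→Yoon, Thu afternoon→Zhao+Ghosh.
Loads: Zhao 3/3, Yoon 2/2, Ghosh 2/2, Marcus 3/3, Priya 2/2, Diallo 2/3 — all within limits.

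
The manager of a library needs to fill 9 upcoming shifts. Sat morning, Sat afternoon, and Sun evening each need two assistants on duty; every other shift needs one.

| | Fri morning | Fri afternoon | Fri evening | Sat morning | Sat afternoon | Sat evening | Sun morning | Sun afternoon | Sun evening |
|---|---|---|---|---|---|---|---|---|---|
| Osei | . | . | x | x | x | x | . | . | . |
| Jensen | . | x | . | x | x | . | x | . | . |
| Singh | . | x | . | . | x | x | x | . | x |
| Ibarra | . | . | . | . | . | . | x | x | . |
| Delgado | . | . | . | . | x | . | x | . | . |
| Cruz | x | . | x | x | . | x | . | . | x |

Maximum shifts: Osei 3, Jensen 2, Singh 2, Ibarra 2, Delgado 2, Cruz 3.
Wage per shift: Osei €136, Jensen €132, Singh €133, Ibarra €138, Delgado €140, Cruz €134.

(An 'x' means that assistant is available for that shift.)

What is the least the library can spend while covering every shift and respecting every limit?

€1616

Fri morning can only be covered by Cruz, so that assignment is forced.
Sun afternoon can only be covered by Ibarra, so that assignment is forced.
Sun evening can only be covered by Singh and Cruz, so that assignment is forced.
Picking the cheapest available assistant for each shift independently would cost €1601, but that ignores the shift limits.
An optimal schedule: Fri morning→Cruz, Fri afternoon→Jensen, Fri evening→Cruz, Sat morning→Jensen+Osei, Sat afternoon→Singh+Osei, Sat evening→Osei, Sun morning→Ibarra, Sun afternoon→Ibarra, Sun evening→Singh+Cruz.
Total: 134 + 132 + 134 + 132 + 136 + 133 + 136 + 136 + 138 + 138 + 133 + 134 = €1616.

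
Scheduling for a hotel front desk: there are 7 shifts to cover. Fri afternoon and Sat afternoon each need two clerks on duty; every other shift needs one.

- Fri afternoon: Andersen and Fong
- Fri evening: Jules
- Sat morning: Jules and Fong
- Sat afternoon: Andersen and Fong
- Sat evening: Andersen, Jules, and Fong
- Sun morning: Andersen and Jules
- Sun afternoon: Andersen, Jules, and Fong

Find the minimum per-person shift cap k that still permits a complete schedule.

With 3 clerks and 9 worker-slots to fill, someone must work at least ⌈9/3⌉ = 3 shifts, so k ≥ 3.
k = 3 works: Fri afternoon→Andersen+Fong, Fri evening→Jules, Sat morning→Jules, Sat afternoon→Andersen+Fong, Sat evening→Jules, Sun morning→Andersen, Sun afternoon→Fong.
Loads: Andersen 3, Jules 3, Fong 3 — all ≤ 3.

3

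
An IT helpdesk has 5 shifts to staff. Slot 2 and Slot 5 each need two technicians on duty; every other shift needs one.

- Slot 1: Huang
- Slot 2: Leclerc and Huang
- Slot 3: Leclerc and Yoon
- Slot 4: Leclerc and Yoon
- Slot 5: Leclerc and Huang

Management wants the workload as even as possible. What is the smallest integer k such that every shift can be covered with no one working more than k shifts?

With 3 technicians and 7 worker-slots to fill, someone must work at least ⌈7/3⌉ = 3 shifts, so k ≥ 3.
k = 3 works: Slot 1→Huang, Slot 2→Leclerc+Huang, Slot 3→Leclerc, Slot 4→Yoon, Slot 5→Leclerc+Huang.
Loads: Leclerc 3, Huang 3, Yoon 1 — all ≤ 3.

3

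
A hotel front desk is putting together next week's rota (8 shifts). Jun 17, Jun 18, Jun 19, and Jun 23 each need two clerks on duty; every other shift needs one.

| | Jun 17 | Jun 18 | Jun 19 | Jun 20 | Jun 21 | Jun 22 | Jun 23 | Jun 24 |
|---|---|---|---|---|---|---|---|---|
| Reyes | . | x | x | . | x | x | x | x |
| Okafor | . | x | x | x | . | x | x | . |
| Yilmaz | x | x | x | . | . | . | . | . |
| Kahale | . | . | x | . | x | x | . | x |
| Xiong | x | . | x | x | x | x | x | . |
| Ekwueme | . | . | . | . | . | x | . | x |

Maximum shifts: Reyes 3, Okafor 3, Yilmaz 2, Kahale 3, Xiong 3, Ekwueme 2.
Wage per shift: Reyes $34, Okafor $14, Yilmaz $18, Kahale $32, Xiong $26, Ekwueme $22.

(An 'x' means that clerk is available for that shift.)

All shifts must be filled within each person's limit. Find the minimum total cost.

$264

Jun 17 can only be covered by Yilmaz and Xiong, so that assignment is forced.
Picking the cheapest available clerk for each shift independently would cost $224, but that ignores the shift limits.
An optimal schedule: Jun 17→Yilmaz+Xiong, Jun 18→Okafor+Yilmaz, Jun 19→Xiong+Kahale, Jun 20→Okafor, Jun 21→Kahale, Jun 22→Ekwueme, Jun 23→Okafor+Xiong, Jun 24→Ekwueme.
Total: 18 + 26 + 14 + 18 + 26 + 32 + 14 + 32 + 22 + 14 + 26 + 22 = $264.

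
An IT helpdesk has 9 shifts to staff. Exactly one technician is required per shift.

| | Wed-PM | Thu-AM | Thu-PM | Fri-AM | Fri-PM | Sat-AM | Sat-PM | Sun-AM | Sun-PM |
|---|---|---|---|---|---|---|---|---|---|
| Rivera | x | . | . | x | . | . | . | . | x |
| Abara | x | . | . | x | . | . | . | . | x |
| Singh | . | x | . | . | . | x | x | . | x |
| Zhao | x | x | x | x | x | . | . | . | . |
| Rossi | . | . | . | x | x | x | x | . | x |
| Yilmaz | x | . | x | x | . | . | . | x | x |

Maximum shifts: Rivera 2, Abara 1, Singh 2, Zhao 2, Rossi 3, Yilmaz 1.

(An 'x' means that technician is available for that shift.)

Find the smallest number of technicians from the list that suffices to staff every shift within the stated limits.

5

9 slots to fill and no one can take more than 3, so at least ⌈9/3⌉ = 3 technicians are needed.
No set of 4 technicians can cover every shift (each such set leaves at least one shift with no one available or exceeds a cap).
Rivera, Abara, Zhao, Rossi, and Yilmaz alone can cover everything: Wed-PM→Rivera, Thu-AM→Zhao, Thu-PM→Zhao, Fri-AM→Abara, Fri-PM→Rossi, Sat-AM→Rossi, Sat-PM→Rossi, Sun-AM→Yilmaz, Sun-PM→Rivera.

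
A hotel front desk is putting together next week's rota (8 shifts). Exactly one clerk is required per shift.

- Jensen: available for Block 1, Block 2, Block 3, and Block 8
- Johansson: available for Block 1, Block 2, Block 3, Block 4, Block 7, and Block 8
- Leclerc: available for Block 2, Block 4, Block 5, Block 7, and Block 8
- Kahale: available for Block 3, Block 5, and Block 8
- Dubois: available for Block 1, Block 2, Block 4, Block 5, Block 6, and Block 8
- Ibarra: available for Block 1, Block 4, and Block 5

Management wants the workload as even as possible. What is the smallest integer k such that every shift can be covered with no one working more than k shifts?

With 6 clerks and 8 worker-slots to fill, someone must work at least ⌈8/6⌉ = 2 shifts, so k ≥ 2.
k = 2 works: Block 1→Jensen, Block 2→Johansson, Block 3→Jensen, Block 4→Leclerc, Block 5→Leclerc, Block 6→Dubois, Block 7→Johansson, Block 8→Kahale.
Loads: Jensen 2, Johansson 2, Leclerc 2, Kahale 1, Dubois 1, Ibarra 0 — all ≤ 2.

2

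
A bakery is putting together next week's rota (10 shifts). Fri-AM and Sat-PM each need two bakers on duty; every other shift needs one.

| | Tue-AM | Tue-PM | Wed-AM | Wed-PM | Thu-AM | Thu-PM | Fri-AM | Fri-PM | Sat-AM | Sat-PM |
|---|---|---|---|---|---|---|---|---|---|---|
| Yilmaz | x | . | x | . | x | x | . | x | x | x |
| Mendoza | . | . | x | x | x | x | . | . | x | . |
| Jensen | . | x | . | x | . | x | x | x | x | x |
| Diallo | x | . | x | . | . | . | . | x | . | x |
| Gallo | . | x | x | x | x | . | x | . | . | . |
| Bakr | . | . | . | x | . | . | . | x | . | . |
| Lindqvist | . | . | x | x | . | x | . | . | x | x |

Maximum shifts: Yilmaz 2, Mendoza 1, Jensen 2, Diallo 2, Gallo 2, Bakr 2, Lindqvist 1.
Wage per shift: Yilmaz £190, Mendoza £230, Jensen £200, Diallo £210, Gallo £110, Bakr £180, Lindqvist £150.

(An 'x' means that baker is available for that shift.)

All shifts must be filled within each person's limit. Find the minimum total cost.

Fri-AM can only be covered by Jensen and Gallo, so that assignment is forced.
Picking the cheapest available baker for each shift independently would cost £1760, but that ignores the shift limits.
An optimal schedule: Tue-AM→Yilmaz, Tue-PM→Jensen, Wed-AM→Diallo, Wed-PM→Bakr, Thu-AM→Gallo, Thu-PM→Yilmaz, Fri-AM→Jensen+Gallo, Fri-PM→Bakr, Sat-AM→Mendoza, Sat-PM→Diallo+Lindqvist.
Total: 190 + 200 + 210 + 180 + 110 + 190 + 200 + 110 + 180 + 230 + 210 + 150 = £2160.

£2160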